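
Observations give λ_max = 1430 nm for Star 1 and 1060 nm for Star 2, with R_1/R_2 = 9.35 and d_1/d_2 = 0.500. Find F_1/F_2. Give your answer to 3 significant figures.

106

Wien's law: T_1/T_2 = λ_2/λ_1 = 1060/1430 = 0.7413.
L_1/L_2 = (R_1/R_2)²(T_1/T_2)⁴ = (9.35)²(0.7413)⁴ = 26.39.
F_1/F_2 = (L_1/L_2)/(d_1/d_2)² = 26.39/(0.500)² = 105.6.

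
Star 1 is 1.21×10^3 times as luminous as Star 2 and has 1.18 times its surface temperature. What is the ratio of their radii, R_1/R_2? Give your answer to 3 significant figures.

25.0

L ∝ R²T⁴ gives R ∝ √L / T², so
R_1/R_2 = √(1.21×10^3) / (1.18)² = 34.79 / 1.392 = 24.98.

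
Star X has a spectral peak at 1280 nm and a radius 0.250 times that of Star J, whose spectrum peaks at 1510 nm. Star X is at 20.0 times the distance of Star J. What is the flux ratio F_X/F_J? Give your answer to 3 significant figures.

Wien's law: T_X/T_J = λ_J/λ_X = 1510/1280 = 1.180.
L_X/L_J = (R_X/R_J)²(T_X/T_J)⁴ = (0.250)²(1.180)⁴ = 0.1210.
F_X/F_J = (L_X/L_J)/(d_X/d_J)² = 0.1210/(20.0)² = 3.026×10^-4.

3.03×10^-4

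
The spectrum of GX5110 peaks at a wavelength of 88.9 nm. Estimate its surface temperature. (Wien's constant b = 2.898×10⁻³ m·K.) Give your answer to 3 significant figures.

T = b/λ_max = 2.898×10⁻³ / (88.9×10⁻⁹) = 3.260×10^4 K.

3.26×10^4 K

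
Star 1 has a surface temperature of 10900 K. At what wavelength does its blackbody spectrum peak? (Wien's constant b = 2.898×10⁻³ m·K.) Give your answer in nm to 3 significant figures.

266 nm

λ_max = b/T = 2.898×10⁻³ / 10900 = 2.66×10^-7 m = 265.9 nm.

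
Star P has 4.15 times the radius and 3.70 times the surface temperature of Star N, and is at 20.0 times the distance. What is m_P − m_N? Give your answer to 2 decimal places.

-2.27

L_P/L_N = (4.15)²(3.70)⁴ = 3228.
F_P/F_N = (L_P/L_N)/(d_P/d_N)² = 3228/400.0 = 8.069.
m_P − m_N = −2.5 log₁₀(8.069) = -2.27.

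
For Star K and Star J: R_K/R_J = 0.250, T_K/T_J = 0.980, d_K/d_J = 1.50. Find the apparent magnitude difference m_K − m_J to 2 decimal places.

3.98

L_K/L_J = (0.250)²(0.980)⁴ = 0.05765.
F_K/F_J = (L_K/L_J)/(d_K/d_J)² = 0.05765/2.250 = 0.02562.
m_K − m_J = −2.5 log₁₀(0.02562) = 3.98.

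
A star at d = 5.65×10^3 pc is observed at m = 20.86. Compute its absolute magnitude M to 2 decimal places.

7.10

M = m − 5 log₁₀(d/10 pc) = 20.86 − 5 log₁₀(5.65×10^3/10)
  = 20.86 − 5 × 2.752 = 20.86 − 13.76 = 7.10.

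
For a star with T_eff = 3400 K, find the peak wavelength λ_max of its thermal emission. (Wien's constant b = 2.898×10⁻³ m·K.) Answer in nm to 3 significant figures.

852 nm

λ_max = b/T = 2.898×10⁻³ / 3400 = 8.52×10^-7 m = 852.4 nm.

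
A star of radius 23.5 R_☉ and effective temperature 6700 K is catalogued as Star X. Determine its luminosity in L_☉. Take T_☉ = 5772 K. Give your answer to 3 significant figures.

1.00×10^3 L_☉

L/L_☉ = (R/R_☉)² (T/T_☉)⁴ = (23.5)² × (6700/5772)⁴
       = 552.2 × (1.161)⁴ = 552.2 × 1.815 = 1003.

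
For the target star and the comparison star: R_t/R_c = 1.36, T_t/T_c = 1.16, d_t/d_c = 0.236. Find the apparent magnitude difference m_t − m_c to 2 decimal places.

L_t/L_c = (1.36)²(1.16)⁴ = 3.349.
F_t/F_c = (L_t/L_c)/(d_t/d_c)² = 3.349/0.05570 = 60.13.
m_t − m_c = −2.5 log₁₀(60.13) = -4.45.

-4.45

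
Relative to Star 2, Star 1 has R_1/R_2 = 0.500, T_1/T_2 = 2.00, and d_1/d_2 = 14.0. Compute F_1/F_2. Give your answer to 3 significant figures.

0.0204

L_1/L_2 = (R_1/R_2)²(T_1/T_2)⁴ = (0.500)² × (2.00)⁴ = 4.000.
F_1/F_2 = (L_1/L_2)/(d_1/d_2)² = 4.000 / (14.0)² = 0.02041.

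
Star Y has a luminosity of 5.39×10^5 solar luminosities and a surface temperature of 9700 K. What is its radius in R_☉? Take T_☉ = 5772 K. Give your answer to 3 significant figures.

R/R_☉ = √(L/L_☉) / (T/T_☉)² = √(5.39×10^5) / (1.681)²
       = 734.2 / 2.824 = 260.0.

260 R_☉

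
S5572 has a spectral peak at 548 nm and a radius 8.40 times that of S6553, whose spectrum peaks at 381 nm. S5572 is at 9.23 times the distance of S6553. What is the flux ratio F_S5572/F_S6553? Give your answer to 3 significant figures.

Wien's law: T_S5572/T_S6553 = λ_S6553/λ_S5572 = 381/548 = 0.6953.
L_S5572/L_S6553 = (R_S5572/R_S6553)²(T_S5572/T_S6553)⁴ = (8.40)²(0.6953)⁴ = 16.49.
F_S5572/F_S6553 = (L_S5572/L_S6553)/(d_S5572/d_S6553)² = 16.49/(9.23)² = 0.1935.

0.194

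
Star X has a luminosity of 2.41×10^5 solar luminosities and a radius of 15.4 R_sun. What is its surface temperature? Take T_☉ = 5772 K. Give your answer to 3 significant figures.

T/T_☉ = (L/L_☉)^(1/4) / (R/R_☉)^(1/2)
T = 5772 × (2.41×10^5)^(1/4) / √(15.4) = 5772 × 22.16 / 3.924 = 3.259×10^4 K.

3.26×10^4 K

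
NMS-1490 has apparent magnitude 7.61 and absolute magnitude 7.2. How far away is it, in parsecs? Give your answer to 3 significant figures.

m − M = 5 log₁₀(d/10 pc)
7.61 − (7.2) = 0.41 = 5 log₁₀(d/10)
d = 10 × 10^(0.41/5) = 10 × 10^0.082 = 12.08 pc.

12.1 pc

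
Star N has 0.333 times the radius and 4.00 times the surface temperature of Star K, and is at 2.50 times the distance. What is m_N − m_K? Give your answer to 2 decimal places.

L_N/L_K = (0.333)²(4.00)⁴ = 28.39.
F_N/F_K = (L_N/L_K)/(d_N/d_K)² = 28.39/6.250 = 4.542.
m_N − m_K = −2.5 log₁₀(4.542) = -1.64.

-1.64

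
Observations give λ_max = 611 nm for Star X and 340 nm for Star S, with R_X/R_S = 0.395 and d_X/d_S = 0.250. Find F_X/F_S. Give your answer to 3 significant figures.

Wien's law: T_X/T_S = λ_S/λ_X = 340/611 = 0.5565.
L_X/L_S = (R_X/R_S)²(T_X/T_S)⁴ = (0.395)²(0.5565)⁴ = 0.01496.
F_X/F_S = (L_X/L_S)/(d_X/d_S)² = 0.01496/(0.250)² = 0.2394.

0.239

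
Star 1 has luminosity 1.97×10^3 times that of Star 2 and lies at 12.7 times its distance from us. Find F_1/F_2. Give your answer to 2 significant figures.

12

F = L/(4πd²), so F_1/F_2 = (L_1/L_2) / (d_1/d_2)²
= 1.97×10^3 / (12.7)² = 1.97×10^3 / 161.3 = 12.21.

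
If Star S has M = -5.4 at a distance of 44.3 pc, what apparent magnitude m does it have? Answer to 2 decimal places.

m = M + 5 log₁₀(d/10 pc) = -5.4 + 5 log₁₀(44.3/10)
  = -5.4 + 5 × 0.646 = -5.4 + 3.23 = -2.17.

-2.17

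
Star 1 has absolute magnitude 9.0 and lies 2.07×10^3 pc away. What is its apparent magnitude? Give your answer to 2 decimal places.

m = M + 5 log₁₀(d/10 pc) = 9.0 + 5 log₁₀(2.07×10^3/10)
  = 9.0 + 5 × 2.316 = 9.0 + 11.58 = 20.58.

20.58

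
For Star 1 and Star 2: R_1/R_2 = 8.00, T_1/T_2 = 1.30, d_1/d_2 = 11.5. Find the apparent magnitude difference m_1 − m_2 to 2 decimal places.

-0.35

L_1/L_2 = (8.00)²(1.30)⁴ = 182.8.
F_1/F_2 = (L_1/L_2)/(d_1/d_2)² = 182.8/132.2 = 1.382.
m_1 − m_2 = −2.5 log₁₀(1.382) = -0.35.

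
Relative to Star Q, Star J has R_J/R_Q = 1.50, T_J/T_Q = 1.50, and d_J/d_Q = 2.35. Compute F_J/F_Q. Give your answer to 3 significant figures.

L_J/L_Q = (R_J/R_Q)²(T_J/T_Q)⁴ = (1.50)² × (1.50)⁴ = 11.39.
F_J/F_Q = (L_J/L_Q)/(d_J/d_Q)² = 11.39 / (2.35)² = 2.063.

2.06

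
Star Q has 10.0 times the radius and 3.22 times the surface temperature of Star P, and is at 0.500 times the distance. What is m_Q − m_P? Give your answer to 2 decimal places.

-11.58

L_Q/L_P = (10.0)²(3.22)⁴ = 1.075×10^4.
F_Q/F_P = (L_Q/L_P)/(d_Q/d_P)² = 1.075×10^4/0.2500 = 4.300×10^4.
m_Q − m_P = −2.5 log₁₀(4.300×10^4) = -11.58.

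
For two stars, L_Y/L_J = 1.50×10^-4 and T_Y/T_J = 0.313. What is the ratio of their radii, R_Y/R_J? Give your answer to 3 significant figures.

0.125

L ∝ R²T⁴ gives R ∝ √L / T², so
R_Y/R_J = √(1.50×10^-4) / (0.313)² = 0.01225 / 0.09797 = 0.1250.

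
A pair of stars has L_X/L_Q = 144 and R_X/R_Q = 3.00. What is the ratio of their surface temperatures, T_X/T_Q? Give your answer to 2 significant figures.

2.0

L ∝ R²T⁴ gives T ∝ (L/R²)^(1/4), so
T_X/T_Q = (144 / 3.00²)^(1/4) = (16.00)^(1/4) = 2.000.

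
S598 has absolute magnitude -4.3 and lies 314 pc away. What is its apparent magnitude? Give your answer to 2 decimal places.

3.18

m = M + 5 log₁₀(d/10 pc) = -4.3 + 5 log₁₀(314/10)
  = -4.3 + 5 × 1.497 = -4.3 + 7.48 = 3.18.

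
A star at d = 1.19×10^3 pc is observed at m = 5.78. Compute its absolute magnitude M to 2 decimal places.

M = m − 5 log₁₀(d/10 pc) = 5.78 − 5 log₁₀(1.19×10^3/10)
  = 5.78 − 5 × 2.076 = 5.78 − 10.38 = -4.60.

-4.60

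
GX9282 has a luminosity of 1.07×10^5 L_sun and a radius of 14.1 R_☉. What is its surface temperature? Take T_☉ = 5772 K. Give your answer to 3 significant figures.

T/T_☉ = (L/L_☉)^(1/4) / (R/R_☉)^(1/2)
T = 5772 × (1.07×10^5)^(1/4) / √(14.1) = 5772 × 18.09 / 3.755 = 2.780×10^4 K.

2.78×10^4 K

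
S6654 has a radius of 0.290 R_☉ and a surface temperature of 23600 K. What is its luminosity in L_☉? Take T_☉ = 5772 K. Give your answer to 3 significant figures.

L/L_☉ = (R/R_☉)² (T/T_☉)⁴ = (0.290)² × (23600/5772)⁴
       = 0.08410 × (4.089)⁴ = 0.08410 × 279.5 = 23.50.

23.5 L_☉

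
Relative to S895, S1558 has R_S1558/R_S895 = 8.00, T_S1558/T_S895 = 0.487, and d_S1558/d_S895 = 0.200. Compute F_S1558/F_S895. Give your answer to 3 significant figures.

90.0

L_S1558/L_S895 = (R_S1558/R_S895)²(T_S1558/T_S895)⁴ = (8.00)² × (0.487)⁴ = 3.600.
F_S1558/F_S895 = (L_S1558/L_S895)/(d_S1558/d_S895)² = 3.600 / (0.200)² = 90.00.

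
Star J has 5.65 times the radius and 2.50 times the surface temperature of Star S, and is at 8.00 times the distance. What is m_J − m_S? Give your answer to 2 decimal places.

L_J/L_S = (5.65)²(2.50)⁴ = 1247.
F_J/F_S = (L_J/L_S)/(d_J/d_S)² = 1247/64.00 = 19.48.
m_J − m_S = −2.5 log₁₀(19.48) = -3.22.

-3.22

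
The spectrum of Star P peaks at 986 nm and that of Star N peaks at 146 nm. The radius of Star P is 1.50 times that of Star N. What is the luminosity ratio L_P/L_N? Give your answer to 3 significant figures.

Wien's law gives T ∝ 1/λ_max, so T_P/T_N = λ_N/λ_P = 146/986 = 0.1481.
Then L ∝ R²T⁴ gives L_P/L_N = (1.50)² × (0.1481)⁴ = 2.250 × 4.807×10^-4 = 0.001082.

0.00108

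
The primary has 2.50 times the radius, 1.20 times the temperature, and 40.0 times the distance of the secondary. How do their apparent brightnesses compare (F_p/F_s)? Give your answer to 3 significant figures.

L_p/L_s = (R_p/R_s)²(T_p/T_s)⁴ = (2.50)² × (1.20)⁴ = 12.96.
F_p/F_s = (L_p/L_s)/(d_p/d_s)² = 12.96 / (40.0)² = 0.008100.

0.00810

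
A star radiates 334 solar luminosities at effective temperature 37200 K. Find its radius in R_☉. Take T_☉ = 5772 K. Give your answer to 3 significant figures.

R/R_☉ = √(L/L_☉) / (T/T_☉)² = √(334) / (6.445)²
       = 18.28 / 41.54 = 0.4400.

0.440 R_☉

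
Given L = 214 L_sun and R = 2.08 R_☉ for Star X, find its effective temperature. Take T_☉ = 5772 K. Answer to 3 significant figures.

1.53×10^4 K

T/T_☉ = (L/L_☉)^(1/4) / (R/R_☉)^(1/2)
T = 5772 × (214)^(1/4) / √(2.08) = 5772 × 3.825 / 1.442 = 1.531×10^4 K.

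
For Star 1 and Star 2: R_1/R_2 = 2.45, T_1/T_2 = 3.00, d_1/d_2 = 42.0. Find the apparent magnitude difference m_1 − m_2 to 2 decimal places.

L_1/L_2 = (2.45)²(3.00)⁴ = 486.2.
F_1/F_2 = (L_1/L_2)/(d_1/d_2)² = 486.2/1764 = 0.2756.
m_1 − m_2 = −2.5 log₁₀(0.2756) = 1.40.

1.40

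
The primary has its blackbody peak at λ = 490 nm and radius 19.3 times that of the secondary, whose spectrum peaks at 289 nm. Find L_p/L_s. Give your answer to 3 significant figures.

Wien's law gives T ∝ 1/λ_max, so T_p/T_s = λ_s/λ_p = 289/490 = 0.5898.
Then L ∝ R²T⁴ gives L_p/L_s = (19.3)² × (0.5898)⁴ = 372.5 × 0.1210 = 45.07.

45.1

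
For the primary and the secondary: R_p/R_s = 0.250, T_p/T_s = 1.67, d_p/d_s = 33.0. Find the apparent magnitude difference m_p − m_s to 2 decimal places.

8.38

L_p/L_s = (0.250)²(1.67)⁴ = 0.4861.
F_p/F_s = (L_p/L_s)/(d_p/d_s)² = 0.4861/1089 = 4.464×10^-4.
m_p − m_s = −2.5 log₁₀(4.464×10^-4) = 8.38.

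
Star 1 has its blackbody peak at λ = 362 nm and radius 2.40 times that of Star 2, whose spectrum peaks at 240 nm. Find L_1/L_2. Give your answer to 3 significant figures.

1.11

Wien's law gives T ∝ 1/λ_max, so T_1/T_2 = λ_2/λ_1 = 240/362 = 0.6630.
Then L ∝ R²T⁴ gives L_1/L_2 = (2.40)² × (0.6630)⁴ = 5.760 × 0.1932 = 1.113.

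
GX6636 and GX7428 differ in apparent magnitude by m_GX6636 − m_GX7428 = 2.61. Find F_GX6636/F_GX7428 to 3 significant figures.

0.0904

F_GX6636/F_GX7428 = 10^(−(m_GX6636 − m_GX7428)/2.5) = 10^(-2.61/2.5) = 10^-1.044 = 0.09036.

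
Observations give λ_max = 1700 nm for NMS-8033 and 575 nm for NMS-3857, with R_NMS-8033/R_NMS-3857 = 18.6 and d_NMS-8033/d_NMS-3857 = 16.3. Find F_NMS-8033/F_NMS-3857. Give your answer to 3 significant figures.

Wien's law: T_NMS-8033/T_NMS-3857 = λ_NMS-3857/λ_NMS-8033 = 575/1700 = 0.3382.
L_NMS-8033/L_NMS-3857 = (R_NMS-8033/R_NMS-3857)²(T_NMS-8033/T_NMS-3857)⁴ = (18.6)²(0.3382)⁴ = 4.528.
F_NMS-8033/F_NMS-3857 = (L_NMS-8033/L_NMS-3857)/(d_NMS-8033/d_NMS-3857)² = 4.528/(16.3)² = 0.01704.

0.0170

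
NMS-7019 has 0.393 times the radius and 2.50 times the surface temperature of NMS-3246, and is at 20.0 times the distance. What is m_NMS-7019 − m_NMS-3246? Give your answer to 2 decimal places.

4.55

L_NMS-7019/L_NMS-3246 = (0.393)²(2.50)⁴ = 6.033.
F_NMS-7019/F_NMS-3246 = (L_NMS-7019/L_NMS-3246)/(d_NMS-7019/d_NMS-3246)² = 6.033/400.0 = 0.01508.
m_NMS-7019 − m_NMS-3246 = −2.5 log₁₀(0.01508) = 4.55.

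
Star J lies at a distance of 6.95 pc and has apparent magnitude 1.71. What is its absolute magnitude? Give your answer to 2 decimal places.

2.50

M = m − 5 log₁₀(d/10 pc) = 1.71 − 5 log₁₀(6.95/10)
  = 1.71 − 5 × -0.158 = 1.71 − -0.79 = 2.50.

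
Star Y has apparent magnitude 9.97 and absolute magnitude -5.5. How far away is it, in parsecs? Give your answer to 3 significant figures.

m − M = 5 log₁₀(d/10 pc)
9.97 − (-5.5) = 15.47 = 5 log₁₀(d/10)
d = 10 × 10^(15.47/5) = 10 × 10^3.094 = 1.242×10^4 pc.

1.24×10^4 pc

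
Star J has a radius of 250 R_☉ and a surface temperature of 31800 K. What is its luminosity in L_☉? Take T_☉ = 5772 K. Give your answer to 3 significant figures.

5.76×10^7 L_☉

L/L_☉ = (R/R_☉)² (T/T_☉)⁴ = (250)² × (31800/5772)⁴
       = 6.250×10^4 × (5.509)⁴ = 6.250×10^4 × 921.3 = 5.758×10^7.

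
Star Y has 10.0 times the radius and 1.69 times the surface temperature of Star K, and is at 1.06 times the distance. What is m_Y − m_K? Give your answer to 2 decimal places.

-7.15

L_Y/L_K = (10.0)²(1.69)⁴ = 815.7.
F_Y/F_K = (L_Y/L_K)/(d_Y/d_K)² = 815.7/1.124 = 726.0.
m_Y − m_K = −2.5 log₁₀(726.0) = -7.15.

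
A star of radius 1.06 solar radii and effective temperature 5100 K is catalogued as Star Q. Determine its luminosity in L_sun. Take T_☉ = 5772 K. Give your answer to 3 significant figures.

0.685 L_sun

L/L_☉ = (R/R_☉)² (T/T_☉)⁴ = (1.06)² × (5100/5772)⁴
       = 1.124 × (0.8836)⁴ = 1.124 × 0.6095 = 0.6848.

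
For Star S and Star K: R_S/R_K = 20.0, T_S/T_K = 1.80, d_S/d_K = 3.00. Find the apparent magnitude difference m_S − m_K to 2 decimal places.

-6.67

L_S/L_K = (20.0)²(1.80)⁴ = 4199.
F_S/F_K = (L_S/L_K)/(d_S/d_K)² = 4199/9.000 = 466.6.
m_S − m_K = −2.5 log₁₀(466.6) = -6.67.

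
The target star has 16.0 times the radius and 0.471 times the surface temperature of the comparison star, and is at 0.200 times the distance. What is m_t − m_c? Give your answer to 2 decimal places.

-6.25

L_t/L_c = (16.0)²(0.471)⁴ = 12.60.
F_t/F_c = (L_t/L_c)/(d_t/d_c)² = 12.60/0.04000 = 315.0.
m_t − m_c = −2.5 log₁₀(315.0) = -6.25.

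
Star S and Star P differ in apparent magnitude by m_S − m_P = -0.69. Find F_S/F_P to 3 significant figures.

F_S/F_P = 10^(−(m_S − m_P)/2.5) = 10^(0.69/2.5) = 10^0.276 = 1.888.

1.89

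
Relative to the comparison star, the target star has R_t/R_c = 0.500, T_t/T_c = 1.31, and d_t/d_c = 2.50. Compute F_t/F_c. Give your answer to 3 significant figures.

0.118

L_t/L_c = (R_t/R_c)²(T_t/T_c)⁴ = (0.500)² × (1.31)⁴ = 0.7362.
F_t/F_c = (L_t/L_c)/(d_t/d_c)² = 0.7362 / (2.50)² = 0.1178.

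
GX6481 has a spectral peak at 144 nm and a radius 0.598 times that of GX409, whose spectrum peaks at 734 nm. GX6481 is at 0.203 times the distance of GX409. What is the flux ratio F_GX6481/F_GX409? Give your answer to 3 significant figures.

5.86×10^3

Wien's law: T_GX6481/T_GX409 = λ_GX409/λ_GX6481 = 734/144 = 5.097.
L_GX6481/L_GX409 = (R_GX6481/R_GX409)²(T_GX6481/T_GX409)⁴ = (0.598)²(5.097)⁴ = 241.4.
F_GX6481/F_GX409 = (L_GX6481/L_GX409)/(d_GX6481/d_GX409)² = 241.4/(0.203)² = 5858.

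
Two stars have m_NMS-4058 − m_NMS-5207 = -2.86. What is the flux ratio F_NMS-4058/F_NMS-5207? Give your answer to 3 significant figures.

13.9

F_NMS-4058/F_NMS-5207 = 10^(−(m_NMS-4058 − m_NMS-5207)/2.5) = 10^(2.86/2.5) = 10^1.144 = 13.93.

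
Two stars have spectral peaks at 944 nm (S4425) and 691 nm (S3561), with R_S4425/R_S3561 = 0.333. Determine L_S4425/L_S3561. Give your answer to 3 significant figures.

0.0318

Wien's law gives T ∝ 1/λ_max, so T_S4425/T_S3561 = λ_S3561/λ_S4425 = 691/944 = 0.7320.
Then L ∝ R²T⁴ gives L_S4425/L_S3561 = (0.333)² × (0.7320)⁴ = 0.1109 × 0.2871 = 0.03184.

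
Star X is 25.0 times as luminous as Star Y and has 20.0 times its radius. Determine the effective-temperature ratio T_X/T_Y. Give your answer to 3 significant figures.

L ∝ R²T⁴ gives T ∝ (L/R²)^(1/4), so
T_X/T_Y = (25.0 / 20.0²)^(1/4) = (0.06250)^(1/4) = 0.5000.

0.500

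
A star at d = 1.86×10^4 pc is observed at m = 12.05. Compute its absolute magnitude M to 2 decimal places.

M = m − 5 log₁₀(d/10 pc) = 12.05 − 5 log₁₀(1.86×10^4/10)
  = 12.05 − 5 × 3.270 = 12.05 − 16.35 = -4.30.

-4.30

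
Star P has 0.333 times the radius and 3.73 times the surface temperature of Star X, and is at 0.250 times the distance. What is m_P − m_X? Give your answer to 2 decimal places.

L_P/L_X = (0.333)²(3.73)⁴ = 21.46.
F_P/F_X = (L_P/L_X)/(d_P/d_X)² = 21.46/0.06250 = 343.4.
m_P − m_X = −2.5 log₁₀(343.4) = -6.34.

-6.34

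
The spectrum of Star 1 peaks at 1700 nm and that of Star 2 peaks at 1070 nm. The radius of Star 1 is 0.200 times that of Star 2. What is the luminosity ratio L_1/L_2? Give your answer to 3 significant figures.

0.00628

Wien's law gives T ∝ 1/λ_max, so T_1/T_2 = λ_2/λ_1 = 1070/1700 = 0.6294.
Then L ∝ R²T⁴ gives L_1/L_2 = (0.200)² × (0.6294)⁴ = 0.04000 × 0.1569 = 0.006278.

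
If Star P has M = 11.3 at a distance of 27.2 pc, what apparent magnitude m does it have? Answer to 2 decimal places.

13.47

m = M + 5 log₁₀(d/10 pc) = 11.3 + 5 log₁₀(27.2/10)
  = 11.3 + 5 × 0.435 = 11.3 + 2.17 = 13.47.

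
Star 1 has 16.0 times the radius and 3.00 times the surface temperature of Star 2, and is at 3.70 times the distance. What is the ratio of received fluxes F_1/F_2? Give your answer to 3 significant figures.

L_1/L_2 = (R_1/R_2)²(T_1/T_2)⁴ = (16.0)² × (3.00)⁴ = 2.074×10^4.
F_1/F_2 = (L_1/L_2)/(d_1/d_2)² = 2.074×10^4 / (3.70)² = 1515.

1.51×10^3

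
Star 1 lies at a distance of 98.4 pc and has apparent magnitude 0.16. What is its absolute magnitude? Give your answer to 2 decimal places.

M = m − 5 log₁₀(d/10 pc) = 0.16 − 5 log₁₀(98.4/10)
  = 0.16 − 5 × 0.993 = 0.16 − 4.96 = -4.80.

-4.80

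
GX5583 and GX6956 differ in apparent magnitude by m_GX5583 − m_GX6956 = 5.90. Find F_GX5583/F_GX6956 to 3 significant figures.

F_GX5583/F_GX6956 = 10^(−(m_GX5583 − m_GX6956)/2.5) = 10^(-5.90/2.5) = 10^-2.360 = 0.004365.

0.00437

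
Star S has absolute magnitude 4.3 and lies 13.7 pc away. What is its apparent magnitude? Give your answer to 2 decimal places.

m = M + 5 log₁₀(d/10 pc) = 4.3 + 5 log₁₀(13.7/10)
  = 4.3 + 5 × 0.137 = 4.3 + 0.68 = 4.98.

4.98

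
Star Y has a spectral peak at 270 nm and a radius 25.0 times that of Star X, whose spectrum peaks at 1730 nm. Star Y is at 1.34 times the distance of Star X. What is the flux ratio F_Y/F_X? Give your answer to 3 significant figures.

5.87×10^5

Wien's law: T_Y/T_X = λ_X/λ_Y = 1730/270 = 6.407.
L_Y/L_X = (R_Y/R_X)²(T_Y/T_X)⁴ = (25.0)²(6.407)⁴ = 1.053×10^6.
F_Y/F_X = (L_Y/L_X)/(d_Y/d_X)² = 1.053×10^6/(1.34)² = 5.867×10^5.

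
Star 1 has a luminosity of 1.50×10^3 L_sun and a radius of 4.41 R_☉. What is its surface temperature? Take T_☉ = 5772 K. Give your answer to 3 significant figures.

1.71×10^4 K

T/T_☉ = (L/L_☉)^(1/4) / (R/R_☉)^(1/2)
T = 5772 × (1.50×10^3)^(1/4) / √(4.41) = 5772 × 6.223 / 2.100 = 1.711×10^4 K.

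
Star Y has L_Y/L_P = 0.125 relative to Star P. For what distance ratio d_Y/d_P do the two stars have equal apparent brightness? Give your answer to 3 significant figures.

0.354

Equal flux requires L_Y/d_Y² = L_P/d_P², so d_Y/d_P = √(L_Y/L_P)
= √(0.125) = 0.3536.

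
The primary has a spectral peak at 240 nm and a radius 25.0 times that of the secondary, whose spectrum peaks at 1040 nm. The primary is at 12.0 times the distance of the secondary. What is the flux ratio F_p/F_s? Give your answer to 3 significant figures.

1.53×10^3

Wien's law: T_p/T_s = λ_s/λ_p = 1040/240 = 4.333.
L_p/L_s = (R_p/R_s)²(T_p/T_s)⁴ = (25.0)²(4.333)⁴ = 2.204×10^5.
F_p/F_s = (L_p/L_s)/(d_p/d_s)² = 2.204×10^5/(12.0)² = 1530.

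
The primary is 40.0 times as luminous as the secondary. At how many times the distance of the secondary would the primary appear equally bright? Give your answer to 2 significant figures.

6.3

Equal flux requires L_p/d_p² = L_s/d_s², so d_p/d_s = √(L_p/L_s)
= √(40.0) = 6.325.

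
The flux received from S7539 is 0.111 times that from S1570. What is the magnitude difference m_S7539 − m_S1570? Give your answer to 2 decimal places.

2.39

m_S7539 − m_S1570 = −2.5 log₁₀(F_S7539/F_S1570) = −2.5 log₁₀(0.111) = −2.5 × (-0.955) = 2.387.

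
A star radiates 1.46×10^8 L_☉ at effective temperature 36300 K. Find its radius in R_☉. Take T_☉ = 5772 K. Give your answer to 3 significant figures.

R/R_☉ = √(L/L_☉) / (T/T_☉)² = √(1.46×10^8) / (6.289)²
       = 1.208×10^4 / 39.55 = 305.5.

306 R_☉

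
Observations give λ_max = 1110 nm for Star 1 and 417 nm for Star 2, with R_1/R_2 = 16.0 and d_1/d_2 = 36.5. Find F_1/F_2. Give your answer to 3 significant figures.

0.00383

Wien's law: T_1/T_2 = λ_2/λ_1 = 417/1110 = 0.3757.
L_1/L_2 = (R_1/R_2)²(T_1/T_2)⁴ = (16.0)²(0.3757)⁴ = 5.099.
F_1/F_2 = (L_1/L_2)/(d_1/d_2)² = 5.099/(36.5)² = 0.003827.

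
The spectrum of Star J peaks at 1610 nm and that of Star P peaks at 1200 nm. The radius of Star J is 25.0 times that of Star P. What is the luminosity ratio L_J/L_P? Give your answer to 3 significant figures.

Wien's law gives T ∝ 1/λ_max, so T_J/T_P = λ_P/λ_J = 1200/1610 = 0.7453.
Then L ∝ R²T⁴ gives L_J/L_P = (25.0)² × (0.7453)⁴ = 625.0 × 0.3086 = 192.9.

193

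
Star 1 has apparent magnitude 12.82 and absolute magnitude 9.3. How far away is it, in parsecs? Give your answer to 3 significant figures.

50.6 pc

m − M = 5 log₁₀(d/10 pc)
12.82 − (9.3) = 3.52 = 5 log₁₀(d/10)
d = 10 × 10^(3.52/5) = 10 × 10^0.704 = 50.58 pc.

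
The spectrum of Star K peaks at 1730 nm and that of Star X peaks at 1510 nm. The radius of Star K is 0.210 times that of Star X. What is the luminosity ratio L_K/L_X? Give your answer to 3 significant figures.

0.0256

Wien's law gives T ∝ 1/λ_max, so T_K/T_X = λ_X/λ_K = 1510/1730 = 0.8728.
Then L ∝ R²T⁴ gives L_K/L_X = (0.210)² × (0.8728)⁴ = 0.04410 × 0.5804 = 0.02560.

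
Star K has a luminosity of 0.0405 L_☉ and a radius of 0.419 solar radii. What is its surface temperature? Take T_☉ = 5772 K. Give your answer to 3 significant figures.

4.00×10^3 K

T/T_☉ = (L/L_☉)^(1/4) / (R/R_☉)^(1/2)
T = 5772 × (0.0405)^(1/4) / √(0.419) = 5772 × 0.4486 / 0.6473 = 4000 K.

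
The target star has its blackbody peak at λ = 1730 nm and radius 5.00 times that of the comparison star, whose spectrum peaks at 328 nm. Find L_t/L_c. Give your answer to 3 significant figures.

0.0323

Wien's law gives T ∝ 1/λ_max, so T_t/T_c = λ_c/λ_t = 328/1730 = 0.1896.
Then L ∝ R²T⁴ gives L_t/L_c = (5.00)² × (0.1896)⁴ = 25.00 × 0.001292 = 0.03230.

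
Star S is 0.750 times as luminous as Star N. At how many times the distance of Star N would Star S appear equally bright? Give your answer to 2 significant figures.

0.87

Equal flux requires L_S/d_S² = L_N/d_N², so d_S/d_N = √(L_S/L_N)
= √(0.750) = 0.8660.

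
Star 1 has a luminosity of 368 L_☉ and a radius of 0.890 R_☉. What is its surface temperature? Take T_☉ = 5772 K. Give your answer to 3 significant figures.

2.68×10^4 K

T/T_☉ = (L/L_☉)^(1/4) / (R/R_☉)^(1/2)
T = 5772 × (368)^(1/4) / √(0.890) = 5772 × 4.380 / 0.9434 = 2.680×10^4 K.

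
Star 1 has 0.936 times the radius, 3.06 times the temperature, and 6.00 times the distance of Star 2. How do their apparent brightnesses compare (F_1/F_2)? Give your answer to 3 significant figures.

2.13

L_1/L_2 = (R_1/R_2)²(T_1/T_2)⁴ = (0.936)² × (3.06)⁴ = 76.81.
F_1/F_2 = (L_1/L_2)/(d_1/d_2)² = 76.81 / (6.00)² = 2.134.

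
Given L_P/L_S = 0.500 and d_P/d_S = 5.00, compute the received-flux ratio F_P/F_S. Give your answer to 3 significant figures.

0.0200

F = L/(4πd²), so F_P/F_S = (L_P/L_S) / (d_P/d_S)²
= 0.500 / (5.00)² = 0.500 / 25.00 = 0.02000.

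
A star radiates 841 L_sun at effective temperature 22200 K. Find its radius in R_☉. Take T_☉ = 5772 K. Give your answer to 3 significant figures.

1.96 R_☉

R/R_☉ = √(L/L_☉) / (T/T_☉)² = √(841) / (3.846)²
       = 29.00 / 14.79 = 1.960.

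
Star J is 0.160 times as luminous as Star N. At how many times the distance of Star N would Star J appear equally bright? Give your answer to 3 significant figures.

0.400

Equal flux requires L_J/d_J² = L_N/d_N², so d_J/d_N = √(L_J/L_N)
= √(0.160) = 0.4000.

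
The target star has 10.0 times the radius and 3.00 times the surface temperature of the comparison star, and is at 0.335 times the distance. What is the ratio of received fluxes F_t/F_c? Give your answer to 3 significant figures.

L_t/L_c = (R_t/R_c)²(T_t/T_c)⁴ = (10.0)² × (3.00)⁴ = 8100.
F_t/F_c = (L_t/L_c)/(d_t/d_c)² = 8100 / (0.335)² = 7.218×10^4.

7.22×10^4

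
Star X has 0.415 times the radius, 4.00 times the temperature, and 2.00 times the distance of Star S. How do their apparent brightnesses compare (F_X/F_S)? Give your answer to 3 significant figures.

11.0

L_X/L_S = (R_X/R_S)²(T_X/T_S)⁴ = (0.415)² × (4.00)⁴ = 44.09.
F_X/F_S = (L_X/L_S)/(d_X/d_S)² = 44.09 / (2.00)² = 11.02.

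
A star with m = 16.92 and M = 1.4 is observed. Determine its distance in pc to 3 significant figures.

1.27×10^4 pc

m − M = 5 log₁₀(d/10 pc)
16.92 − (1.4) = 15.52 = 5 log₁₀(d/10)
d = 10 × 10^(15.52/5) = 10 × 10^3.104 = 1.271×10^4 pc.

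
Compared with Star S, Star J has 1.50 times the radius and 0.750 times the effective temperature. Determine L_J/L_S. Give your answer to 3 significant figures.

0.712

From the Stefan–Boltzmann law, L ∝ R²T⁴, so
L_J/L_S = (R_J/R_S)² (T_J/T_S)⁴ = (1.50)² × (0.750)⁴ = 2.250 × 0.3164 = 0.7119.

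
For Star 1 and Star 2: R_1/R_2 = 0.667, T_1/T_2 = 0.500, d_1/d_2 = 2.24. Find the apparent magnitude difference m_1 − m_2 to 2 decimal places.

L_1/L_2 = (0.667)²(0.500)⁴ = 0.02781.
F_1/F_2 = (L_1/L_2)/(d_1/d_2)² = 0.02781/5.018 = 0.005542.
m_1 − m_2 = −2.5 log₁₀(0.005542) = 5.64.

5.64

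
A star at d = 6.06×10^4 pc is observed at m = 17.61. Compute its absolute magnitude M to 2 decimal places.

-1.30

M = m − 5 log₁₀(d/10 pc) = 17.61 − 5 log₁₀(6.06×10^4/10)
  = 17.61 − 5 × 3.782 = 17.61 − 18.91 = -1.30.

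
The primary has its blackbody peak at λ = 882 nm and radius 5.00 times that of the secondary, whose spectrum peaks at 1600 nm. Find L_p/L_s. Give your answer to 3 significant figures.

271

Wien's law gives T ∝ 1/λ_max, so T_p/T_s = λ_s/λ_p = 1600/882 = 1.814.
Then L ∝ R²T⁴ gives L_p/L_s = (5.00)² × (1.814)⁴ = 25.00 × 10.83 = 270.7.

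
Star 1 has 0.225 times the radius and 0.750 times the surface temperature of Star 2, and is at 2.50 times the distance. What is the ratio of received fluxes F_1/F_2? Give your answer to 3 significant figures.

L_1/L_2 = (R_1/R_2)²(T_1/T_2)⁴ = (0.225)² × (0.750)⁴ = 0.01602.
F_1/F_2 = (L_1/L_2)/(d_1/d_2)² = 0.01602 / (2.50)² = 0.002563.

0.00256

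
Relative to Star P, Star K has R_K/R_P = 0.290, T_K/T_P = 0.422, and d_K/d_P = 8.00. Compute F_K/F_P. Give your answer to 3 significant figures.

L_K/L_P = (R_K/R_P)²(T_K/T_P)⁴ = (0.290)² × (0.422)⁴ = 0.002667.
F_K/F_P = (L_K/L_P)/(d_K/d_P)² = 0.002667 / (8.00)² = 4.167×10^-5.

4.17×10^-5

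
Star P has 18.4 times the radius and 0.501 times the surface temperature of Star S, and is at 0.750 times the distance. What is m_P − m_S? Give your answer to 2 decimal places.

-3.95

L_P/L_S = (18.4)²(0.501)⁴ = 21.33.
F_P/F_S = (L_P/L_S)/(d_P/d_S)² = 21.33/0.5625 = 37.92.
m_P − m_S = −2.5 log₁₀(37.92) = -3.95.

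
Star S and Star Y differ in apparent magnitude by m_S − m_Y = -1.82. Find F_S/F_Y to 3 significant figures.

F_S/F_Y = 10^(−(m_S − m_Y)/2.5) = 10^(1.82/2.5) = 10^0.728 = 5.346.

5.35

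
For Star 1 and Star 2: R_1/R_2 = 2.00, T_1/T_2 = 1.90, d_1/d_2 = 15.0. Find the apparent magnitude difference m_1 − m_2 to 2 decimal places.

1.59

L_1/L_2 = (2.00)²(1.90)⁴ = 52.13.
F_1/F_2 = (L_1/L_2)/(d_1/d_2)² = 52.13/225.0 = 0.2317.
m_1 − m_2 = −2.5 log₁₀(0.2317) = 1.59.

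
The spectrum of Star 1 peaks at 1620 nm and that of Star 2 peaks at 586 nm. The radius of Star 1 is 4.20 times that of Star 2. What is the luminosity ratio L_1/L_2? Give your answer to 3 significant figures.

Wien's law gives T ∝ 1/λ_max, so T_1/T_2 = λ_2/λ_1 = 586/1620 = 0.3617.
Then L ∝ R²T⁴ gives L_1/L_2 = (4.20)² × (0.3617)⁴ = 17.64 × 0.01712 = 0.3020.

0.302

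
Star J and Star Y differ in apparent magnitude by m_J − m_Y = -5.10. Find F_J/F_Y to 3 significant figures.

110

F_J/F_Y = 10^(−(m_J − m_Y)/2.5) = 10^(5.10/2.5) = 10^2.040 = 109.6.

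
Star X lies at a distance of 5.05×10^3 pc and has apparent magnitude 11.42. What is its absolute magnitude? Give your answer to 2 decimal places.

-2.10

M = m − 5 log₁₀(d/10 pc) = 11.42 − 5 log₁₀(5.05×10^3/10)
  = 11.42 − 5 × 2.703 = 11.42 − 13.52 = -2.10.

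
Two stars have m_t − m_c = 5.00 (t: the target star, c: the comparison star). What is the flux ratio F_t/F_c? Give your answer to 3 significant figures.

0.0100

F_t/F_c = 10^(−(m_t − m_c)/2.5) = 10^(-5.00/2.5) = 10^-2.000 = 0.01000.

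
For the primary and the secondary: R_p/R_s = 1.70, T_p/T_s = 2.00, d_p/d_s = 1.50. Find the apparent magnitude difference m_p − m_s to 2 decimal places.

L_p/L_s = (1.70)²(2.00)⁴ = 46.24.
F_p/F_s = (L_p/L_s)/(d_p/d_s)² = 46.24/2.250 = 20.55.
m_p − m_s = −2.5 log₁₀(20.55) = -3.28.

-3.28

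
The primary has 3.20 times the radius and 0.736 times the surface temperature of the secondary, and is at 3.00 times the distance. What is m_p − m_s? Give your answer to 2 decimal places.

L_p/L_s = (3.20)²(0.736)⁴ = 3.005.
F_p/F_s = (L_p/L_s)/(d_p/d_s)² = 3.005/9.000 = 0.3339.
m_p − m_s = −2.5 log₁₀(0.3339) = 1.19.

1.19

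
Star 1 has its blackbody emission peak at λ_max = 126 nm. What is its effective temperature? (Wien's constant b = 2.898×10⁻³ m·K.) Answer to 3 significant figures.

T = b/λ_max = 2.898×10⁻³ / (126×10⁻⁹) = 2.300×10^4 K.

2.30×10^4 K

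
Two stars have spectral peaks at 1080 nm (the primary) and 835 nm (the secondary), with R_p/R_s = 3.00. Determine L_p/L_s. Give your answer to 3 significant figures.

Wien's law gives T ∝ 1/λ_max, so T_p/T_s = λ_s/λ_p = 835/1080 = 0.7731.
Then L ∝ R²T⁴ gives L_p/L_s = (3.00)² × (0.7731)⁴ = 9.000 × 0.3573 = 3.216.

3.22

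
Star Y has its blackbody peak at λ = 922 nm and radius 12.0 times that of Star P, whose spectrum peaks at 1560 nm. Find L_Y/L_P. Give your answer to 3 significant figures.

Wien's law gives T ∝ 1/λ_max, so T_Y/T_P = λ_P/λ_Y = 1560/922 = 1.692.
Then L ∝ R²T⁴ gives L_Y/L_P = (12.0)² × (1.692)⁴ = 144.0 × 8.195 = 1180.

1.18×10^3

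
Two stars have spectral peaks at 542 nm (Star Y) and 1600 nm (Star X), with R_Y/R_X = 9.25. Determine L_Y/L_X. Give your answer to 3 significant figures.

Wien's law gives T ∝ 1/λ_max, so T_Y/T_X = λ_X/λ_Y = 1600/542 = 2.952.
Then L ∝ R²T⁴ gives L_Y/L_X = (9.25)² × (2.952)⁴ = 85.56 × 75.94 = 6498.

6.50×10^3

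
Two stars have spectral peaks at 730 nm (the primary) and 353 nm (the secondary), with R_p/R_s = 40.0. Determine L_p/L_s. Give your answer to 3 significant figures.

Wien's law gives T ∝ 1/λ_max, so T_p/T_s = λ_s/λ_p = 353/730 = 0.4836.
Then L ∝ R²T⁴ gives L_p/L_s = (40.0)² × (0.4836)⁴ = 1600 × 0.05468 = 87.48.

87.5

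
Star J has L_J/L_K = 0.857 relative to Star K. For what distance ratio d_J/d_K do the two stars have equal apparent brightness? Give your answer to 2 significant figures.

Equal flux requires L_J/d_J² = L_K/d_K², so d_J/d_K = √(L_J/L_K)
= √(0.857) = 0.9257.

0.93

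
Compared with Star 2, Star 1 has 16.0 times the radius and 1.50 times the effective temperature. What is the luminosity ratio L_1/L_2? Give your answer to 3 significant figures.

From the Stefan–Boltzmann law, L ∝ R²T⁴, so
L_1/L_2 = (R_1/R_2)² (T_1/T_2)⁴ = (16.0)² × (1.50)⁴ = 256.0 × 5.062 = 1296.

1.30×10^3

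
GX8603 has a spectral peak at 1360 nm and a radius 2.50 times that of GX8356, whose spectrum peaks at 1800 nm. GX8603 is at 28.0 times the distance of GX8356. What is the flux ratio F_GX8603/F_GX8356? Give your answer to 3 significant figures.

Wien's law: T_GX8603/T_GX8356 = λ_GX8356/λ_GX8603 = 1800/1360 = 1.324.
L_GX8603/L_GX8356 = (R_GX8603/R_GX8356)²(T_GX8603/T_GX8356)⁴ = (2.50)²(1.324)⁴ = 19.18.
F_GX8603/F_GX8356 = (L_GX8603/L_GX8356)/(d_GX8603/d_GX8356)² = 19.18/(28.0)² = 0.02446.

0.0245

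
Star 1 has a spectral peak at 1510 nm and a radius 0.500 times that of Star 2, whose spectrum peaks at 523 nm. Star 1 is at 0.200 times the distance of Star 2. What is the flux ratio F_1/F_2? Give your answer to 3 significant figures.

Wien's law: T_1/T_2 = λ_2/λ_1 = 523/1510 = 0.3464.
L_1/L_2 = (R_1/R_2)²(T_1/T_2)⁴ = (0.500)²(0.3464)⁴ = 0.003598.
F_1/F_2 = (L_1/L_2)/(d_1/d_2)² = 0.003598/(0.200)² = 0.08995.

0.0899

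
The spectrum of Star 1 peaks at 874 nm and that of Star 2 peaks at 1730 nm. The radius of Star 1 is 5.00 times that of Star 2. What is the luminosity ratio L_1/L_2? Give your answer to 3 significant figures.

Wien's law gives T ∝ 1/λ_max, so T_1/T_2 = λ_2/λ_1 = 1730/874 = 1.979.
Then L ∝ R²T⁴ gives L_1/L_2 = (5.00)² × (1.979)⁴ = 25.00 × 15.35 = 383.8.

384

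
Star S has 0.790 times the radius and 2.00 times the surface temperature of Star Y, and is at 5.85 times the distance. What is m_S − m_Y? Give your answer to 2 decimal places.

1.34

L_S/L_Y = (0.790)²(2.00)⁴ = 9.986.
F_S/F_Y = (L_S/L_Y)/(d_S/d_Y)² = 9.986/34.22 = 0.2918.
m_S − m_Y = −2.5 log₁₀(0.2918) = 1.34.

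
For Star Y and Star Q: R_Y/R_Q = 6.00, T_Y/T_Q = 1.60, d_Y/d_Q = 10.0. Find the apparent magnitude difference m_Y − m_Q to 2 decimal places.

L_Y/L_Q = (6.00)²(1.60)⁴ = 235.9.
F_Y/F_Q = (L_Y/L_Q)/(d_Y/d_Q)² = 235.9/100.0 = 2.359.
m_Y − m_Q = −2.5 log₁₀(2.359) = -0.93.

-0.93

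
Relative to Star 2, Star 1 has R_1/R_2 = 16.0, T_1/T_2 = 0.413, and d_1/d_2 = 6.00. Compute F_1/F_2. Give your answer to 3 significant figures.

0.207

L_1/L_2 = (R_1/R_2)²(T_1/T_2)⁴ = (16.0)² × (0.413)⁴ = 7.448.
F_1/F_2 = (L_1/L_2)/(d_1/d_2)² = 7.448 / (6.00)² = 0.2069.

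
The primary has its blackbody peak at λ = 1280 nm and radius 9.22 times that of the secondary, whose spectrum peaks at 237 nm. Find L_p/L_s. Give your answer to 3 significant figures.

Wien's law gives T ∝ 1/λ_max, so T_p/T_s = λ_s/λ_p = 237/1280 = 0.1852.
Then L ∝ R²T⁴ gives L_p/L_s = (9.22)² × (0.1852)⁴ = 85.01 × 0.001175 = 0.09991.

0.0999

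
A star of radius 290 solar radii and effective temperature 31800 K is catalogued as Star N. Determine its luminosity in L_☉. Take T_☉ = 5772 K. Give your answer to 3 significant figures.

7.75×10^7 L_☉

L/L_☉ = (R/R_☉)² (T/T_☉)⁴ = (290)² × (31800/5772)⁴
       = 8.410×10^4 × (5.509)⁴ = 8.410×10^4 × 921.3 = 7.748×10^7.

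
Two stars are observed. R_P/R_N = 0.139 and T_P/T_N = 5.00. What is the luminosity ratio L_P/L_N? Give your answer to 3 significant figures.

From the Stefan–Boltzmann law, L ∝ R²T⁴, so
L_P/L_N = (R_P/R_N)² (T_P/T_N)⁴ = (0.139)² × (5.00)⁴ = 0.01932 × 625.0 = 12.08.

12.1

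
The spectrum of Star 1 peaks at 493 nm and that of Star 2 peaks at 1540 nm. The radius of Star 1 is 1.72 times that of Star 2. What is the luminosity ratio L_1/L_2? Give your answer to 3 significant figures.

Wien's law gives T ∝ 1/λ_max, so T_1/T_2 = λ_2/λ_1 = 1540/493 = 3.124.
Then L ∝ R²T⁴ gives L_1/L_2 = (1.72)² × (3.124)⁴ = 2.958 × 95.21 = 281.7.

282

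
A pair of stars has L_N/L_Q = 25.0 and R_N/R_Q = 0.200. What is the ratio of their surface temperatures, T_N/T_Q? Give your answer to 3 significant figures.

5.00

L ∝ R²T⁴ gives T ∝ (L/R²)^(1/4), so
T_N/T_Q = (25.0 / 0.200²)^(1/4) = (625.0)^(1/4) = 5.000.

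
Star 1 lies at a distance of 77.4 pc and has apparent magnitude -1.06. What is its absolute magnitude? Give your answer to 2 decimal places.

M = m − 5 log₁₀(d/10 pc) = -1.06 − 5 log₁₀(77.4/10)
  = -1.06 − 5 × 0.889 = -1.06 − 4.44 = -5.50.

-5.50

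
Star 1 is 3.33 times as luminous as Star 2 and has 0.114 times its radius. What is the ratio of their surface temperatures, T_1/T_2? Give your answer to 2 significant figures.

4.0

L ∝ R²T⁴ gives T ∝ (L/R²)^(1/4), so
T_1/T_2 = (3.33 / 0.114²)^(1/4) = (256.2)^(1/4) = 4.001.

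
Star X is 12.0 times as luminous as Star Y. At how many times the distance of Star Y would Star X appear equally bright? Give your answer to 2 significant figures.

3.5

Equal flux requires L_X/d_X² = L_Y/d_Y², so d_X/d_Y = √(L_X/L_Y)
= √(12.0) = 3.464.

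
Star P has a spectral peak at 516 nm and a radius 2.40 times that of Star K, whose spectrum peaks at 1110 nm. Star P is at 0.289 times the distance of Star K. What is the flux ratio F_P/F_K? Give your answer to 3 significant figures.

1.48×10^3

Wien's law: T_P/T_K = λ_K/λ_P = 1110/516 = 2.151.
L_P/L_K = (R_P/R_K)²(T_P/T_K)⁴ = (2.40)²(2.151)⁴ = 123.3.
F_P/F_K = (L_P/L_K)/(d_P/d_K)² = 123.3/(0.289)² = 1477.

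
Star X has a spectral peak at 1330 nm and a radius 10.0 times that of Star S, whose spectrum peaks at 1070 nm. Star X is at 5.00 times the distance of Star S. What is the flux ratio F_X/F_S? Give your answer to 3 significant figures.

1.68

Wien's law: T_X/T_S = λ_S/λ_X = 1070/1330 = 0.8045.
L_X/L_S = (R_X/R_S)²(T_X/T_S)⁴ = (10.0)²(0.8045)⁴ = 41.89.
F_X/F_S = (L_X/L_S)/(d_X/d_S)² = 41.89/(5.00)² = 1.676.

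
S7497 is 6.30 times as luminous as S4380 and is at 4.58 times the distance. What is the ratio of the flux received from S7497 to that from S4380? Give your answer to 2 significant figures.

F = L/(4πd²), so F_S7497/F_S4380 = (L_S7497/L_S4380) / (d_S7497/d_S4380)²
= 6.30 / (4.58)² = 6.30 / 20.98 = 0.3003.

0.30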